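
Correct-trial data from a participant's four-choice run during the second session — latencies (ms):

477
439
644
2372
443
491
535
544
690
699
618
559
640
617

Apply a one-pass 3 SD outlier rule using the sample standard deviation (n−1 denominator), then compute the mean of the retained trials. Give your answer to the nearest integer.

n = 14, ΣRT = 9768, M = 697.714
Σ(x−M)² = 3114982.86; s = √(3114982.86/13) = 489.504
Cutoffs: 697.714 ± 3·489.504 → [-770.8, 2166.2]
Outside: 2372 → excluded.
Retained (n=13): Σ = 7396, mean = 7396/13 = 568.923

569 ms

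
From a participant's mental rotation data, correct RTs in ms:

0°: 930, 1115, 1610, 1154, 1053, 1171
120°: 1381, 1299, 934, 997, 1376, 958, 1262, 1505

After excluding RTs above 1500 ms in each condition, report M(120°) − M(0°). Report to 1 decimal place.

0°: exclude 1610
120°: exclude 1505
M(0°) = 5423/5 = 1084.600
M(120°) = 8207/7 = 1172.429
Difference = 1172.429 − 1084.600 = 87.829 ms

87.8 ms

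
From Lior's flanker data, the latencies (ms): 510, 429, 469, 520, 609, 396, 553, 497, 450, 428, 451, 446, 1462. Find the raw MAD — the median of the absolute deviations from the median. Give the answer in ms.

41 ms

Sorted: 396, 428, 429, 446, 450, 451, 469, 497, 510, 520, 553, 609, 1462 → median = 469
|x − 469|: 41, 40, 0, 51, 140, 73, 84, 28, 19, 41, 18, 23, 993
Sorted deviations: 0, 18, 19, 23, 28, 40, 41, 41, 51, 73, 84, 140, 993 → MAD = 41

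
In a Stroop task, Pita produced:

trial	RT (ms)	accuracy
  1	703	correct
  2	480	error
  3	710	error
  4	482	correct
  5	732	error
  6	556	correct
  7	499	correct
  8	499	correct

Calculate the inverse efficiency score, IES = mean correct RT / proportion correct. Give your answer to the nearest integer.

Correct trials (n=5): 703, 482, 556, 499, 499
Mean correct RT = 2739/5 = 547.8000 ms
Proportion correct = 5/8
IES = 547.8000 / (5/8) = 876.480 ms

876 ms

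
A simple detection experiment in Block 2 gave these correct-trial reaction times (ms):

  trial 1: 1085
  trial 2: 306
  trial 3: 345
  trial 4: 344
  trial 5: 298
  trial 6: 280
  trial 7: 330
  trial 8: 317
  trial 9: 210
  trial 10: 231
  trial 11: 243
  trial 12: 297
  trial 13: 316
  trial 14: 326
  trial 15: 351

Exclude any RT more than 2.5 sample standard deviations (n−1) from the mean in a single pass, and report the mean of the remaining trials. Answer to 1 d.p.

299.6 ms

n = 15, ΣRT = 5279, M = 351.933
Σ(x−M)² = 601010.93; s = √(601010.93/14) = 207.194
Cutoffs: 351.933 ± 2.5·207.194 → [-166.1, 869.9]
Outside: 1085 → excluded.
Retained (n=14): Σ = 4194, mean = 4194/14 = 299.571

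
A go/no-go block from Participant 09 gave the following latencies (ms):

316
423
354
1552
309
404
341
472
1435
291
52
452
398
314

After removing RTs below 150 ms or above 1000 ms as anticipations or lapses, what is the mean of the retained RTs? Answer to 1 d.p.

Excluded: 52, 1435, 1552
Retained (n=11): Σ = 4074
Mean = 4074/11 = 370.3636

370.4 ms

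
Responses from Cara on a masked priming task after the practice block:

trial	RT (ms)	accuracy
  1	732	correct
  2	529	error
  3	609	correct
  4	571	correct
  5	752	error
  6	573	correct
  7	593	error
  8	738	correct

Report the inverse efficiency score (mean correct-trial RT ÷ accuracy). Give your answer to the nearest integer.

Correct trials (n=5): 732, 609, 571, 573, 738
Mean correct RT = 3223/5 = 644.6000 ms
Proportion correct = 5/8
IES = 644.6000 / (5/8) = 1031.360 ms

1031 ms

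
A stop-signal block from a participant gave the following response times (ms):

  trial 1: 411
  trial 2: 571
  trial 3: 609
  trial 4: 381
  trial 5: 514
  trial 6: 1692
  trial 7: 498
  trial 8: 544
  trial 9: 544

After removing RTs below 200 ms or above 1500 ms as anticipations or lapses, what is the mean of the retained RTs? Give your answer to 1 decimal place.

Excluded: 1692
Retained (n=8): Σ = 4072
Mean = 4072/8 = 509.0000

509.0 ms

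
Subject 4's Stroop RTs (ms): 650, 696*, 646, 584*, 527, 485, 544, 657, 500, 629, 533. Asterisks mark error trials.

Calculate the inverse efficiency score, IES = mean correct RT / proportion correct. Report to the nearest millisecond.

Correct trials (n=9): 650, 646, 527, 485, 544, 657, 500, 629, 533
Mean correct RT = 5171/9 = 574.5556 ms
Proportion correct = 9/11
IES = 574.5556 / (9/11) = 702.235 ms

702 ms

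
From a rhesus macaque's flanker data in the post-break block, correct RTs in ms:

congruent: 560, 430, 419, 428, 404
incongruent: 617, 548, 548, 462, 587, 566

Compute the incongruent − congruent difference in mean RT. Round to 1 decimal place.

M(congruent) = 2241/5 = 448.200
M(incongruent) = 3328/6 = 554.667
Difference = 554.667 − 448.200 = 106.467 ms

106.5 ms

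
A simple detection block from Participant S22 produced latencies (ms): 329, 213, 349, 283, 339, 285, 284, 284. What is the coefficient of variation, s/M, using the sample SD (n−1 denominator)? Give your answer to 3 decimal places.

0.147

n = 8, Σ = 2366, M = 295.7500
Σ(x−M)² = 13213.500; s = √(13213.500/7) = 43.4470
CV = 43.4470 / 295.7500 = 0.14690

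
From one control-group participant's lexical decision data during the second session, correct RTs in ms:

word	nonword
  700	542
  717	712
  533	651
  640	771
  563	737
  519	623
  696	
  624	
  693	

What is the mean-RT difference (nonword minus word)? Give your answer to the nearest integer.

M(word) = 5685/9 = 631.667
M(nonword) = 4036/6 = 672.667
Difference = 672.667 − 631.667 = 41.000 ms

41 ms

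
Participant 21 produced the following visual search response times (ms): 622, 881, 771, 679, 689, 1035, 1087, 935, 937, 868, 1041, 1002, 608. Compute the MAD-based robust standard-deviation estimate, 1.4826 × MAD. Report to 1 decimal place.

228.3 ms

Sorted: 608, 622, 679, 689, 771, 868, 881, 935, 937, 1002, 1035, 1041, 1087 → median = 881
|x − 881| sorted: 0, 13, 54, 56, 110, 121, 154, 160, 192, 202, 206, 259, 273 → MAD = 154
Robust SD ≈ 1.4826 × 154 = 228.320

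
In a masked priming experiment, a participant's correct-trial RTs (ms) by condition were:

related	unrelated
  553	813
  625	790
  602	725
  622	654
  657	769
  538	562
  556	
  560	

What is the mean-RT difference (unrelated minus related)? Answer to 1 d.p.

129.7 ms

M(related) = 4713/8 = 589.125
M(unrelated) = 4313/6 = 718.833
Difference = 718.833 − 589.125 = 129.708 ms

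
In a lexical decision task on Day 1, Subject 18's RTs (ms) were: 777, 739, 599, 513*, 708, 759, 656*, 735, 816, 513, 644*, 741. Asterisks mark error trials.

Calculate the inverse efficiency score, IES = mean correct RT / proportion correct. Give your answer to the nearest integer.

Correct trials (n=9): 777, 739, 599, 708, 759, 735, 816, 513, 741
Mean correct RT = 6387/9 = 709.6667 ms
Proportion correct = 9/12
IES = 709.6667 / (9/12) = 946.222 ms

946 ms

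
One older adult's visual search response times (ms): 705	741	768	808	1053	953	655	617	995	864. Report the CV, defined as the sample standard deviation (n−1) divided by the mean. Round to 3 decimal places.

n = 10, Σ = 8159, M = 815.9000
Σ(x−M)² = 195118.900; s = √(195118.900/9) = 147.2409
CV = 147.2409 / 815.9000 = 0.18046

0.180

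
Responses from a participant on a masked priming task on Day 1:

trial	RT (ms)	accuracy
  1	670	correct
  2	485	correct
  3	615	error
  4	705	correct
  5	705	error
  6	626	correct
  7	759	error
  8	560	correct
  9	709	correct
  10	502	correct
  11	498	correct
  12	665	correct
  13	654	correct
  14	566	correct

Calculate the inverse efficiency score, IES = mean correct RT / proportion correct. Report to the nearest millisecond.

Correct trials (n=11): 670, 485, 705, 626, 560, 709, 502, 498, 665, 654, 566
Mean correct RT = 6640/11 = 603.6364 ms
Proportion correct = 11/14
IES = 603.6364 / (11/14) = 768.264 ms

768 ms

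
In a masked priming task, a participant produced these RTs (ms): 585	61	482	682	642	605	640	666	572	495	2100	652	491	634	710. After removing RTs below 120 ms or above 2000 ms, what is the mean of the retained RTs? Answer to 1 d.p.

604.3 ms

Excluded: 61, 2100
Retained (n=13): Σ = 7856
Mean = 7856/13 = 604.3077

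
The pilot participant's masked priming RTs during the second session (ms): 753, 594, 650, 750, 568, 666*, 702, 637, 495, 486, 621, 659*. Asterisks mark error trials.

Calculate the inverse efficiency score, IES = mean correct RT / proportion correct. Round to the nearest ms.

751 ms

Correct trials (n=10): 753, 594, 650, 750, 568, 702, 637, 495, 486, 621
Mean correct RT = 6256/10 = 625.6000 ms
Proportion correct = 10/12
IES = 625.6000 / (10/12) = 750.720 ms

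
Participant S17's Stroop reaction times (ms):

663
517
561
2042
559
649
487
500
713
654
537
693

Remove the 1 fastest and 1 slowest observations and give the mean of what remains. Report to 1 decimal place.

Sorted: 487, 500, 517, 537, 559, 561, 649, 654, 663, 693, 713, 2042
Drop lowest 1 (487) and highest 1 (2042)
Remaining (n=10): Σ = 6046, mean = 6046/10 = 604.600

604.6 ms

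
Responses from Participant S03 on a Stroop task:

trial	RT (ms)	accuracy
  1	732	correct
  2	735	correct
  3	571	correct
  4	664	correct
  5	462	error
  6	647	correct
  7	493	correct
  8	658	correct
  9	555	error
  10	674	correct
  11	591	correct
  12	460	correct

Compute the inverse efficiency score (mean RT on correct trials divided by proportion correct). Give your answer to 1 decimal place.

Correct trials (n=10): 732, 735, 571, 664, 647, 493, 658, 674, 591, 460
Mean correct RT = 6225/10 = 622.5000 ms
Proportion correct = 10/12
IES = 622.5000 / (10/12) = 747.000 ms

747.0 ms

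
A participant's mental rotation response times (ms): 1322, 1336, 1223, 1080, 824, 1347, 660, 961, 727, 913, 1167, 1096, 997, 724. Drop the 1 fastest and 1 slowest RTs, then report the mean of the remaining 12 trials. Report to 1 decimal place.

Sorted: 660, 724, 727, 824, 913, 961, 997, 1080, 1096, 1167, 1223, 1322, 1336, 1347
Drop lowest 1 (660) and highest 1 (1347)
Remaining (n=12): Σ = 12370, mean = 12370/12 = 1030.833

1030.8 ms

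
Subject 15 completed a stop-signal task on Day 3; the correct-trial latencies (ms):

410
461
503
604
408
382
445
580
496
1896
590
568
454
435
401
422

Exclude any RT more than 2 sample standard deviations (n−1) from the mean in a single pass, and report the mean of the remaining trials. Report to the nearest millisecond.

477 ms

n = 16, ΣRT = 9055, M = 565.938
Σ(x−M)² = 1966476.94; s = √(1966476.94/15) = 362.075
Cutoffs: 565.938 ± 2·362.075 → [-158.2, 1290.1]
Outside: 1896 → excluded.
Retained (n=15): Σ = 7159, mean = 7159/15 = 477.267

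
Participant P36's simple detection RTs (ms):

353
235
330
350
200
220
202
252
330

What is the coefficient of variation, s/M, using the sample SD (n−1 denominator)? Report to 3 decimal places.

0.237

n = 9, Σ = 2472, M = 274.6667
Σ(x−M)² = 33866.000; s = √(33866.000/8) = 65.0634
CV = 65.0634 / 274.6667 = 0.23688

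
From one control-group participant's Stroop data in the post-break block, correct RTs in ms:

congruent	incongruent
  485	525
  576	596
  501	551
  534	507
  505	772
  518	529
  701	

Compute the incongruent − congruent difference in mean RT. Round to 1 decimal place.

M(congruent) = 3820/7 = 545.714
M(incongruent) = 3480/6 = 580.000
Difference = 580.000 − 545.714 = 34.286 ms

34.3 ms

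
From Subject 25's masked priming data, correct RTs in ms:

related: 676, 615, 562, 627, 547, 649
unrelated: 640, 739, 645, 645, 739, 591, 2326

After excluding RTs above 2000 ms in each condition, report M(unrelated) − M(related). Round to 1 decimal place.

53.8 ms

unrelated: exclude 2326
M(related) = 3676/6 = 612.667
M(unrelated) = 3999/6 = 666.500
Difference = 666.500 − 612.667 = 53.833 ms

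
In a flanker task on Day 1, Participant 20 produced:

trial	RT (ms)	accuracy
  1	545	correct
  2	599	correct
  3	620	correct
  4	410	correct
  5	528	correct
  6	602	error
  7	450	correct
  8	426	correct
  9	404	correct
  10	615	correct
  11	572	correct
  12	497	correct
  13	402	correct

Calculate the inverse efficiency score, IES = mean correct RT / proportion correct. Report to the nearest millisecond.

548 ms

Correct trials (n=12): 545, 599, 620, 410, 528, 450, 426, 404, 615, 572, 497, 402
Mean correct RT = 6068/12 = 505.6667 ms
Proportion correct = 12/13
IES = 505.6667 / (12/13) = 547.806 ms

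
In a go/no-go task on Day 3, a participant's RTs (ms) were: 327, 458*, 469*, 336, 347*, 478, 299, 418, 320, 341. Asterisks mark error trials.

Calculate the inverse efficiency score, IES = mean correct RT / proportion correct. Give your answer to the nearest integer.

Correct trials (n=7): 327, 336, 478, 299, 418, 320, 341
Mean correct RT = 2519/7 = 359.8571 ms
Proportion correct = 7/10
IES = 359.8571 / (7/10) = 514.082 ms

514 ms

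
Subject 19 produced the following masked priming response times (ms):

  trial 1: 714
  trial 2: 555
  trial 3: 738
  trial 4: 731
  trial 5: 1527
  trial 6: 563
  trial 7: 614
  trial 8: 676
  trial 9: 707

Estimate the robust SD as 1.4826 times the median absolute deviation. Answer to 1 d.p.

Sorted: 555, 563, 614, 676, 707, 714, 731, 738, 1527 → median = 707
|x − 707| sorted: 0, 7, 24, 31, 31, 93, 144, 152, 820 → MAD = 31
Robust SD ≈ 1.4826 × 31 = 45.961

46.0 ms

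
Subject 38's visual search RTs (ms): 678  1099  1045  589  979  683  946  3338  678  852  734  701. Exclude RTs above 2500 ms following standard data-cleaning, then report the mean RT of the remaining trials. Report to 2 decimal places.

816.73 ms

Excluded: 3338
Retained (n=11): Σ = 8984
Mean = 8984/11 = 816.7273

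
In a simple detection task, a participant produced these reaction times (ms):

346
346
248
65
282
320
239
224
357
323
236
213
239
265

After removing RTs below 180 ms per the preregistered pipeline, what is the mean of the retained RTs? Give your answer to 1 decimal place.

279.8 ms

Excluded: 65
Retained (n=13): Σ = 3638
Mean = 3638/13 = 279.8462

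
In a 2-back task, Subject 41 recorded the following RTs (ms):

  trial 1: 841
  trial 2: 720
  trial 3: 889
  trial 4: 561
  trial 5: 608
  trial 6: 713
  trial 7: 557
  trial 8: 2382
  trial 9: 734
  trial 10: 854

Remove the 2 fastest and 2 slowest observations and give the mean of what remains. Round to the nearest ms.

745 ms

Sorted: 557, 561, 608, 713, 720, 734, 841, 854, 889, 2382
Drop lowest 2 (557, 561) and highest 2 (889, 2382)
Remaining (n=6): Σ = 4470, mean = 4470/6 = 745.000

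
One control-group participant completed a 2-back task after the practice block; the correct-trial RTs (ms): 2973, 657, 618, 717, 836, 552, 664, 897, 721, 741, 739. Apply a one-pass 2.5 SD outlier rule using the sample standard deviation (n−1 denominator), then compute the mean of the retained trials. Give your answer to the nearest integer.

n = 11, ΣRT = 10115, M = 919.545
Σ(x−M)² = 4729336.73; s = √(4729336.73/10) = 687.702
Cutoffs: 919.545 ± 2.5·687.702 → [-799.7, 2638.8]
Outside: 2973 → excluded.
Retained (n=10): Σ = 7142, mean = 7142/10 = 714.200

714 ms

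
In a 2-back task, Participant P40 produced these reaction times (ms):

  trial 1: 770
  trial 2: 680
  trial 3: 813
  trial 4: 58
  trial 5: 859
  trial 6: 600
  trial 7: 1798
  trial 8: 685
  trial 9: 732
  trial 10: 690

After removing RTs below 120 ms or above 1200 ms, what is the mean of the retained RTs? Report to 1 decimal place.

Excluded: 58, 1798
Retained (n=8): Σ = 5829
Mean = 5829/8 = 728.6250

728.6 ms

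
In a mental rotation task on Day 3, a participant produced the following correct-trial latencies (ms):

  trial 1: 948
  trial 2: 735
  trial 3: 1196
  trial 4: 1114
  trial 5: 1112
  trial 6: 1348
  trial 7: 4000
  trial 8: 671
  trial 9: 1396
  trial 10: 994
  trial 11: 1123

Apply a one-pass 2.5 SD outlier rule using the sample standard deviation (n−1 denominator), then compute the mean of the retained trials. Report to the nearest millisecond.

n = 11, ΣRT = 14637, M = 1330.636
Σ(x−M)² = 8335686.55; s = √(8335686.55/10) = 913.000
Cutoffs: 1330.636 ± 2.5·913.000 → [-951.9, 3613.1]
Outside: 4000 → excluded.
Retained (n=10): Σ = 10637, mean = 10637/10 = 1063.700

1064 ms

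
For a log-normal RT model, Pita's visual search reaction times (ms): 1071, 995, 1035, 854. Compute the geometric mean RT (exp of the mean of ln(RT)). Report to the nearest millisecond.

985 ms

ln(RT): 6.9763, 6.9027, 6.9422, 6.7499
Mean ln(RT) = 27.5712/4 = 6.89279
Geometric mean = exp(6.89279) = 985.15 ms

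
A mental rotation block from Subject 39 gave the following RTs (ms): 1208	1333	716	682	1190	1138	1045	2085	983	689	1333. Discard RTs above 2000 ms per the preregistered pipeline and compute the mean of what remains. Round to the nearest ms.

Excluded: 2085
Retained (n=10): Σ = 10317
Mean = 10317/10 = 1031.7000

1032 ms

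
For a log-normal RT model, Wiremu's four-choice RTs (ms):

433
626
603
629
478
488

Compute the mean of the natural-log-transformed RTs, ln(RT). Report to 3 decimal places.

ln(RT): 6.0707, 6.4394, 6.4019, 6.4441, 6.1696, 6.1903
Σ ln(RT) = 37.7161
Mean = 37.7161/6 = 6.28601

6.286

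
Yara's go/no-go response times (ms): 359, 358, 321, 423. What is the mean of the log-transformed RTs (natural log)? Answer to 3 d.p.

5.896

ln(RT): 5.8833, 5.8805, 5.7714, 6.0474
Σ ln(RT) = 23.5827
Mean = 23.5827/4 = 5.89567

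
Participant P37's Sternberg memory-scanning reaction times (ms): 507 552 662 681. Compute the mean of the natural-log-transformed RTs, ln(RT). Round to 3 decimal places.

6.390

ln(RT): 6.2285, 6.3135, 6.4953, 6.5236
Σ ln(RT) = 25.5609
Mean = 25.5609/4 = 6.39022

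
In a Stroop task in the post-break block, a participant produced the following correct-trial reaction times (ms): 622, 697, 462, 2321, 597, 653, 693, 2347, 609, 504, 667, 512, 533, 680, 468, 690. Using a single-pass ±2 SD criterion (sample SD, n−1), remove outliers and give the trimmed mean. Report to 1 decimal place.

n = 16, ΣRT = 13055, M = 815.938
Σ(x−M)² = 5366132.94; s = √(5366132.94/15) = 598.116
Cutoffs: 815.938 ± 2·598.116 → [-380.3, 2012.2]
Outside: 2321, 2347 → excluded.
Retained (n=14): Σ = 8387, mean = 8387/14 = 599.071

599.1 ms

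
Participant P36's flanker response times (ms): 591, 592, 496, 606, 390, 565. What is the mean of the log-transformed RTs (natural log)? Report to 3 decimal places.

ln(RT): 6.3818, 6.3835, 6.2066, 6.4069, 5.9661, 6.3368
Σ ln(RT) = 37.6818
Mean = 37.6818/6 = 6.28029

6.280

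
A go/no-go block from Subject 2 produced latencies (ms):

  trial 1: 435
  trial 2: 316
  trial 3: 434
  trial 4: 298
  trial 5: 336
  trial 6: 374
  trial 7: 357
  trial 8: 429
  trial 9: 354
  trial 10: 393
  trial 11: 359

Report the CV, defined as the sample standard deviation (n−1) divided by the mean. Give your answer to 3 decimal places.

0.127

n = 11, Σ = 4085, M = 371.3636
Σ(x−M)² = 22128.545; s = √(22128.545/10) = 47.0410
CV = 47.0410 / 371.3636 = 0.12667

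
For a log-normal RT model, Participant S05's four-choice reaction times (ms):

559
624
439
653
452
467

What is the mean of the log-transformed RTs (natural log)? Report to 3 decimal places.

6.265

ln(RT): 6.3261, 6.4362, 6.0845, 6.4816, 6.1137, 6.1463
Σ ln(RT) = 37.5884
Mean = 37.5884/6 = 6.26473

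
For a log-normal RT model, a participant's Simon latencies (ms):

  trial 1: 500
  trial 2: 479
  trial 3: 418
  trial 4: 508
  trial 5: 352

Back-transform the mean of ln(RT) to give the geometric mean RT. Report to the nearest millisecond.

447 ms

ln(RT): 6.2146, 6.1717, 6.0355, 6.2305, 5.8636
Mean ln(RT) = 30.5159/5 = 6.10318
Geometric mean = exp(6.10318) = 447.28 ms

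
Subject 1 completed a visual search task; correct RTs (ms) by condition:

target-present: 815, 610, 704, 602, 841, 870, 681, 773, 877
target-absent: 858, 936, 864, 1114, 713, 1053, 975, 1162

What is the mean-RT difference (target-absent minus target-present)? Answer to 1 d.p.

206.8 ms

M(target-present) = 6773/9 = 752.556
M(target-absent) = 7675/8 = 959.375
Difference = 959.375 − 752.556 = 206.819 ms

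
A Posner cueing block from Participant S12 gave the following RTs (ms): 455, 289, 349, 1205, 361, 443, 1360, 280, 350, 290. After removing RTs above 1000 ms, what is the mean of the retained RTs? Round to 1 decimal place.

Excluded: 1205, 1360
Retained (n=8): Σ = 2817
Mean = 2817/8 = 352.1250

352.1 ms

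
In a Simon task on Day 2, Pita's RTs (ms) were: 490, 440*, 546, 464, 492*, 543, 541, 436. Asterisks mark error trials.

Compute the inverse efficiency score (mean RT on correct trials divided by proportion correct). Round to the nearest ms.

Correct trials (n=6): 490, 546, 464, 543, 541, 436
Mean correct RT = 3020/6 = 503.3333 ms
Proportion correct = 6/8
IES = 503.3333 / (6/8) = 671.111 ms

671 ms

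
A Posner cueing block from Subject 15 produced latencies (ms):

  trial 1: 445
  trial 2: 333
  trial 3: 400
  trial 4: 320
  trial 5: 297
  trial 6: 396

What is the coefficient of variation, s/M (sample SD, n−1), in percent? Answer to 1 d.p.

15.6%

n = 6, Σ = 2191, M = 365.1667
Σ(x−M)² = 16258.833; s = √(16258.833/5) = 57.0243
CV = 57.0243 / 365.1667 = 0.15616 = 15.616%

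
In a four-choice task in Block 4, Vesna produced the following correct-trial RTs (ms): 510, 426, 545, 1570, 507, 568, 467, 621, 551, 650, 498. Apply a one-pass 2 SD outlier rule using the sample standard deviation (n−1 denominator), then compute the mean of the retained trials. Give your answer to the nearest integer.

n = 11, ΣRT = 6913, M = 628.455
Σ(x−M)² = 1016502.73; s = √(1016502.73/10) = 318.826
Cutoffs: 628.455 ± 2·318.826 → [-9.2, 1266.1]
Outside: 1570 → excluded.
Retained (n=10): Σ = 5343, mean = 5343/10 = 534.300

534 ms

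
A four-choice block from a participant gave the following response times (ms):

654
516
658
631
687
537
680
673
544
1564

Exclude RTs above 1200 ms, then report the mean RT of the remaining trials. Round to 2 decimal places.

Excluded: 1564
Retained (n=9): Σ = 5580
Mean = 5580/9 = 620.0000

620.00 ms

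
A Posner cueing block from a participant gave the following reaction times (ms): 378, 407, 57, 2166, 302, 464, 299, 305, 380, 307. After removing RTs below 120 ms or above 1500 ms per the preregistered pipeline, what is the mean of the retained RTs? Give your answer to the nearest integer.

Excluded: 57, 2166
Retained (n=8): Σ = 2842
Mean = 2842/8 = 355.2500

355 ms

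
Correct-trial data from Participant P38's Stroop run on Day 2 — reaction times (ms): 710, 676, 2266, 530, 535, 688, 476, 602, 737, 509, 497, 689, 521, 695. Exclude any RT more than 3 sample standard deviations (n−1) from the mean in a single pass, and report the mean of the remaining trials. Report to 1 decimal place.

605.0 ms

n = 14, ΣRT = 10131, M = 723.643
Σ(x−M)² = 2672501.21; s = √(2672501.21/13) = 453.406
Cutoffs: 723.643 ± 3·453.406 → [-636.6, 2083.9]
Outside: 2266 → excluded.
Retained (n=13): Σ = 7865, mean = 7865/13 = 605.000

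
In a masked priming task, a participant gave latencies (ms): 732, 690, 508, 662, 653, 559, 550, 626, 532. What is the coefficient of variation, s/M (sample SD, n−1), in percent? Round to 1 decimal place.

n = 9, Σ = 5512, M = 612.4444
Σ(x−M)² = 48728.222; s = √(48728.222/8) = 78.0450
CV = 78.0450 / 612.4444 = 0.12743 = 12.743%

12.7%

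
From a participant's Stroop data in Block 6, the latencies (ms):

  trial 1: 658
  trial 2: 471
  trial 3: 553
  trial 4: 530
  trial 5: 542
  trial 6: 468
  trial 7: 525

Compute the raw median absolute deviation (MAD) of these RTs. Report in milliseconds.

Sorted: 468, 471, 525, 530, 542, 553, 658 → median = 530
|x − 530|: 128, 59, 23, 0, 12, 62, 5
Sorted deviations: 0, 5, 12, 23, 59, 62, 128 → MAD = 23

23 ms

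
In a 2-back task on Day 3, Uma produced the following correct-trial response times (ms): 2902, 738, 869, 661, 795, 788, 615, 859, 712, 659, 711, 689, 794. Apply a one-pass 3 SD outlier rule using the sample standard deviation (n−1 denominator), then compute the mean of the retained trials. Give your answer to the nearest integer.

741 ms

n = 13, ΣRT = 11792, M = 907.077
Σ(x−M)² = 4383056.92; s = √(4383056.92/12) = 604.363
Cutoffs: 907.077 ± 3·604.363 → [-906.0, 2720.2]
Outside: 2902 → excluded.
Retained (n=12): Σ = 8890, mean = 8890/12 = 740.833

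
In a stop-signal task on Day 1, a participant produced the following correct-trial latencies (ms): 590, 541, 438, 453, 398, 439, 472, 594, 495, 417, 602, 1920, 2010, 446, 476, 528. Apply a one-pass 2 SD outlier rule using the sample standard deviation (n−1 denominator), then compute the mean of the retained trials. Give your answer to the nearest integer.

n = 16, ΣRT = 10819, M = 676.188
Σ(x−M)² = 3861000.44; s = √(3861000.44/15) = 507.346
Cutoffs: 676.188 ± 2·507.346 → [-338.5, 1690.9]
Outside: 1920, 2010 → excluded.
Retained (n=14): Σ = 6889, mean = 6889/14 = 492.071

492 ms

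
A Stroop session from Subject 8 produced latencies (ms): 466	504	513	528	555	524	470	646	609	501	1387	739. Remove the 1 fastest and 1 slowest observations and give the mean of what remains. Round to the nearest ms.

559 ms

Sorted: 466, 470, 501, 504, 513, 524, 528, 555, 609, 646, 739, 1387
Drop lowest 1 (466) and highest 1 (1387)
Remaining (n=10): Σ = 5589, mean = 5589/10 = 558.900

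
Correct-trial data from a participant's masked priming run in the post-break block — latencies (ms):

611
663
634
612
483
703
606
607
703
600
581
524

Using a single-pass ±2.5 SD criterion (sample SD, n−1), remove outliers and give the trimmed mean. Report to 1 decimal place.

610.6 ms

n = 12, ΣRT = 7327, M = 610.583
Σ(x−M)² = 45174.92; s = √(45174.92/11) = 64.084
Cutoffs: 610.583 ± 2.5·64.084 → [450.4, 770.8]
No RTs fall outside the cutoffs; all 12 retained. Mean = 7327/12 = 610.583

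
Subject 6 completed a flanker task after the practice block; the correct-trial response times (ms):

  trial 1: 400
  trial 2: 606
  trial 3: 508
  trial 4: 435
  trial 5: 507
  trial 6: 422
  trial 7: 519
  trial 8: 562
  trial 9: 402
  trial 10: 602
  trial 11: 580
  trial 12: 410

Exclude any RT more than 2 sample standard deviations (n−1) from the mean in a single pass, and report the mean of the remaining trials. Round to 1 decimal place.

496.1 ms

n = 12, ΣRT = 5953, M = 496.083
Σ(x−M)² = 70186.92; s = √(70186.92/11) = 79.879
Cutoffs: 496.083 ± 2·79.879 → [336.3, 655.8]
No RTs fall outside the cutoffs; all 12 retained. Mean = 5953/12 = 496.083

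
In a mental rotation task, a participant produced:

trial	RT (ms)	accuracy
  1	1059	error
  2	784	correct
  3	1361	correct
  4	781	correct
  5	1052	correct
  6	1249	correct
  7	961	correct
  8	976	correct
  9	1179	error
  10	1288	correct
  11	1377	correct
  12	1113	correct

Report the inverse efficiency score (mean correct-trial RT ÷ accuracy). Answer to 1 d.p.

Correct trials (n=10): 784, 1361, 781, 1052, 1249, 961, 976, 1288, 1377, 1113
Mean correct RT = 10942/10 = 1094.2000 ms
Proportion correct = 10/12
IES = 1094.2000 / (10/12) = 1313.040 ms

1313.0 ms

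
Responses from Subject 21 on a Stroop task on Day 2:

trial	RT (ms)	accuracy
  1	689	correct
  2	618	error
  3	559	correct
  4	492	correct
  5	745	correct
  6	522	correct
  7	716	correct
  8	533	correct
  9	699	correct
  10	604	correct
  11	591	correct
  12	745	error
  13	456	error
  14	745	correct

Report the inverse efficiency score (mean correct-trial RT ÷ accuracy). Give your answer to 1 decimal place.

Correct trials (n=11): 689, 559, 492, 745, 522, 716, 533, 699, 604, 591, 745
Mean correct RT = 6895/11 = 626.8182 ms
Proportion correct = 11/14
IES = 626.8182 / (11/14) = 797.769 ms

797.8 ms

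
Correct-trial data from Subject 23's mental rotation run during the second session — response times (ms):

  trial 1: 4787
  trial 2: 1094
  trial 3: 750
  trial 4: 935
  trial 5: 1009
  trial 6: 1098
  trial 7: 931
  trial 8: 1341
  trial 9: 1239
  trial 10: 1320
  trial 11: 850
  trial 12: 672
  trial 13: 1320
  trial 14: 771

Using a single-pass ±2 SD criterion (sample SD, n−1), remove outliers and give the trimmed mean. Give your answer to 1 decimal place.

n = 14, ΣRT = 18117, M = 1294.071
Σ(x−M)² = 13781410.93; s = √(13781410.93/13) = 1029.616
Cutoffs: 1294.071 ± 2·1029.616 → [-765.2, 3353.3]
Outside: 4787 → excluded.
Retained (n=13): Σ = 13330, mean = 13330/13 = 1025.385

1025.4 ms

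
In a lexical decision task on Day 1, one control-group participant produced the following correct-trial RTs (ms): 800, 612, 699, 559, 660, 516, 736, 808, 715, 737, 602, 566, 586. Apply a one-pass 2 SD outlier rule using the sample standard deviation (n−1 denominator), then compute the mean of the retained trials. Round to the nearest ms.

n = 13, ΣRT = 8596, M = 661.231
Σ(x−M)² = 108652.31; s = √(108652.31/12) = 95.154
Cutoffs: 661.231 ± 2·95.154 → [470.9, 851.5]
No RTs fall outside the cutoffs; all 13 retained. Mean = 8596/13 = 661.231

661 ms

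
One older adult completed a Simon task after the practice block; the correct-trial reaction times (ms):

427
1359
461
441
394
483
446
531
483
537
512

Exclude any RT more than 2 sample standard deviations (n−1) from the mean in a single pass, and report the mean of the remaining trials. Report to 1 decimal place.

471.5 ms

n = 11, ΣRT = 6074, M = 552.182
Σ(x−M)² = 735463.64; s = √(735463.64/10) = 271.194
Cutoffs: 552.182 ± 2·271.194 → [9.8, 1094.6]
Outside: 1359 → excluded.
Retained (n=10): Σ = 4715, mean = 4715/10 = 471.500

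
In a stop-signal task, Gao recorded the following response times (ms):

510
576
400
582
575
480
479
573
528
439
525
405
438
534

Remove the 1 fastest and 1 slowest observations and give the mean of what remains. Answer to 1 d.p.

Sorted: 400, 405, 438, 439, 479, 480, 510, 525, 528, 534, 573, 575, 576, 582
Drop lowest 1 (400) and highest 1 (582)
Remaining (n=12): Σ = 6062, mean = 6062/12 = 505.167

505.2 ms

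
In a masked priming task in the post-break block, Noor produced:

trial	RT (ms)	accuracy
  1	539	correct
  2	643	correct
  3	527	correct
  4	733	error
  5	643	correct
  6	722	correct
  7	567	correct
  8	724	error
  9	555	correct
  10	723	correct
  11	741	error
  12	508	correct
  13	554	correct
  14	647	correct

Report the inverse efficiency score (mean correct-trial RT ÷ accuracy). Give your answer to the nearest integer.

767 ms

Correct trials (n=11): 539, 643, 527, 643, 722, 567, 555, 723, 508, 554, 647
Mean correct RT = 6628/11 = 602.5455 ms
Proportion correct = 11/14
IES = 602.5455 / (11/14) = 766.876 ms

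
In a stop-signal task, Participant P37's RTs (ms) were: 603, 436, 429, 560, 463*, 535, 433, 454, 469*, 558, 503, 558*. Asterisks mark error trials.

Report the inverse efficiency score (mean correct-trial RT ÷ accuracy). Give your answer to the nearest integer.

668 ms

Correct trials (n=9): 603, 436, 429, 560, 535, 433, 454, 558, 503
Mean correct RT = 4511/9 = 501.2222 ms
Proportion correct = 9/12
IES = 501.2222 / (9/12) = 668.296 ms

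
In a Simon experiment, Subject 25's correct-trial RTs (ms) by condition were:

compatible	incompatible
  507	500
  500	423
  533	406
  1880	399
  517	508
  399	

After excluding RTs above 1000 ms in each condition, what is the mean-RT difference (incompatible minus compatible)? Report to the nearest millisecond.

compatible: exclude 1880
M(compatible) = 2456/5 = 491.200
M(incompatible) = 2236/5 = 447.200
Difference = 447.200 − 491.200 = -44.000 ms

-44 ms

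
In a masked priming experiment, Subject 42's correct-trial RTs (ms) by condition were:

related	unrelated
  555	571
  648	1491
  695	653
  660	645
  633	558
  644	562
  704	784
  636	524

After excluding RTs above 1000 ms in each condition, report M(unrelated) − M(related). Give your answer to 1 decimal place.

unrelated: exclude 1491
M(related) = 5175/8 = 646.875
M(unrelated) = 4297/7 = 613.857
Difference = 613.857 − 646.875 = -33.018 ms

-33.0 ms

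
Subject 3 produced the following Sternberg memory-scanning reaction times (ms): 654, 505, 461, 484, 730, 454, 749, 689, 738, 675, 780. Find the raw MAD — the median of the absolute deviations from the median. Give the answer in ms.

Sorted: 454, 461, 484, 505, 654, 675, 689, 730, 738, 749, 780 → median = 675
|x − 675|: 21, 170, 214, 191, 55, 221, 74, 14, 63, 0, 105
Sorted deviations: 0, 14, 21, 55, 63, 74, 105, 170, 191, 214, 221 → MAD = 74

74 ms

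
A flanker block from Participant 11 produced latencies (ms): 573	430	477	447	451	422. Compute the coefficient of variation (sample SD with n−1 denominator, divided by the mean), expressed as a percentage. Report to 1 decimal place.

n = 6, Σ = 2800, M = 466.6667
Σ(x−M)² = 15385.333; s = √(15385.333/5) = 55.4713
CV = 55.4713 / 466.6667 = 0.11887 = 11.887%

11.9%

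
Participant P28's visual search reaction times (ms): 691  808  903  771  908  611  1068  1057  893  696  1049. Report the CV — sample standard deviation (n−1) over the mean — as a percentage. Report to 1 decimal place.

18.4%

n = 11, Σ = 9455, M = 859.5455
Σ(x−M)² = 251116.727; s = √(251116.727/10) = 158.4666
CV = 158.4666 / 859.5455 = 0.18436 = 18.436%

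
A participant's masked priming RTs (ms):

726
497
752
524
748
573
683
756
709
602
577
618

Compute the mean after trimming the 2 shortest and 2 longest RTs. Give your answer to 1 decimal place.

Sorted: 497, 524, 573, 577, 602, 618, 683, 709, 726, 748, 752, 756
Drop lowest 2 (497, 524) and highest 2 (752, 756)
Remaining (n=8): Σ = 5236, mean = 5236/8 = 654.500

654.5 ms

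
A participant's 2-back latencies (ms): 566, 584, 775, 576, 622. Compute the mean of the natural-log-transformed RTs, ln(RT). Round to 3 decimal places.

6.430

ln(RT): 6.3386, 6.3699, 6.6529, 6.3561, 6.4329
Σ ln(RT) = 32.1504
Mean = 32.1504/5 = 6.43008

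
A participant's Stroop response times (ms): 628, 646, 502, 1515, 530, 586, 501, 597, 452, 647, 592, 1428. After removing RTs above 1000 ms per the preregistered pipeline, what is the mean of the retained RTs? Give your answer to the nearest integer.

568 ms

Excluded: 1428, 1515
Retained (n=10): Σ = 5681
Mean = 5681/10 = 568.1000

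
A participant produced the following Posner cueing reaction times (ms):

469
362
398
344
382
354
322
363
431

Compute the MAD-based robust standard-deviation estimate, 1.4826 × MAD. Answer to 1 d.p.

Sorted: 322, 344, 354, 362, 363, 382, 398, 431, 469 → median = 363
|x − 363| sorted: 0, 1, 9, 19, 19, 35, 41, 68, 106 → MAD = 19
Robust SD ≈ 1.4826 × 19 = 28.169

28.2 ms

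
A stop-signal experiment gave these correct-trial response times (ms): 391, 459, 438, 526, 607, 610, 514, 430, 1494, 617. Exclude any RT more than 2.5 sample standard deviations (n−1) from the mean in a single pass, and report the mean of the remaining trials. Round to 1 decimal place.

n = 10, ΣRT = 6086, M = 608.600
Σ(x−M)² = 930512.40; s = √(930512.40/9) = 321.544
Cutoffs: 608.600 ± 2.5·321.544 → [-195.3, 1412.5]
Outside: 1494 → excluded.
Retained (n=9): Σ = 4592, mean = 4592/9 = 510.222

510.2 ms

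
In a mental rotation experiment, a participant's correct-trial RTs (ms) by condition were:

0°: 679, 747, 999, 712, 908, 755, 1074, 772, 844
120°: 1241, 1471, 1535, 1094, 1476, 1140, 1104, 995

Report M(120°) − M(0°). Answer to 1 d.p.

424.8 ms

M(0°) = 7490/9 = 832.222
M(120°) = 10056/8 = 1257.000
Difference = 1257.000 − 832.222 = 424.778 ms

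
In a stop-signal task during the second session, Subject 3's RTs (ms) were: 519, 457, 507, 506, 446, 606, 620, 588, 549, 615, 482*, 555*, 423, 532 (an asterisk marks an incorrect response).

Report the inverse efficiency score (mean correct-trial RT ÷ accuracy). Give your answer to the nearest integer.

Correct trials (n=12): 519, 457, 507, 506, 446, 606, 620, 588, 549, 615, 423, 532
Mean correct RT = 6368/12 = 530.6667 ms
Proportion correct = 12/14
IES = 530.6667 / (12/14) = 619.111 ms

619 ms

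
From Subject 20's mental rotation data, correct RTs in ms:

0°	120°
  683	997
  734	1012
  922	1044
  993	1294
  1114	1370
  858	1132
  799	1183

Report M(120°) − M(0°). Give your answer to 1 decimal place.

M(0°) = 6103/7 = 871.857
M(120°) = 8032/7 = 1147.429
Difference = 1147.429 − 871.857 = 275.571 ms

275.6 ms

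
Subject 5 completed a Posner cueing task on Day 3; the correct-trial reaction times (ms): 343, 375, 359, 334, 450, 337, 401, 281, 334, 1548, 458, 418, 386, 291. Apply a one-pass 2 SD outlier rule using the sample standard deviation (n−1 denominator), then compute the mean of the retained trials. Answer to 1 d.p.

n = 14, ΣRT = 6315, M = 451.071
Σ(x−M)² = 1332050.93; s = √(1332050.93/13) = 320.102
Cutoffs: 451.071 ± 2·320.102 → [-189.1, 1091.3]
Outside: 1548 → excluded.
Retained (n=13): Σ = 4767, mean = 4767/13 = 366.692

366.7 ms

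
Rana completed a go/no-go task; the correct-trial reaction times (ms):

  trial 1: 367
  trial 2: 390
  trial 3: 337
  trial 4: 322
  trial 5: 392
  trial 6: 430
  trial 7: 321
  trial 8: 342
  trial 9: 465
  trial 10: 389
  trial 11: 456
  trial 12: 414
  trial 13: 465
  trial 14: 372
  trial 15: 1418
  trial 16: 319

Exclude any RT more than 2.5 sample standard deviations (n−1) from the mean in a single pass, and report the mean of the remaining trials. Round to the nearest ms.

385 ms

n = 16, ΣRT = 7199, M = 449.938
Σ(x−M)² = 1037482.94; s = √(1037482.94/15) = 262.993
Cutoffs: 449.938 ± 2.5·262.993 → [-207.5, 1107.4]
Outside: 1418 → excluded.
Retained (n=15): Σ = 5781, mean = 5781/15 = 385.400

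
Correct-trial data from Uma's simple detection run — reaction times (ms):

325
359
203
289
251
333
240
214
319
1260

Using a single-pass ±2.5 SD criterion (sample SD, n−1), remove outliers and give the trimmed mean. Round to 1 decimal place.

n = 10, ΣRT = 3793, M = 379.300
Σ(x−M)² = 887198.10; s = √(887198.10/9) = 313.971
Cutoffs: 379.300 ± 2.5·313.971 → [-405.6, 1164.2]
Outside: 1260 → excluded.
Retained (n=9): Σ = 2533, mean = 2533/9 = 281.444

281.4 ms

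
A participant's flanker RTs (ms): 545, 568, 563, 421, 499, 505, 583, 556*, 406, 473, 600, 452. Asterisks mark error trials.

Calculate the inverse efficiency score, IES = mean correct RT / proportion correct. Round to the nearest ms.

Correct trials (n=11): 545, 568, 563, 421, 499, 505, 583, 406, 473, 600, 452
Mean correct RT = 5615/11 = 510.4545 ms
Proportion correct = 11/12
IES = 510.4545 / (11/12) = 556.860 ms

557 ms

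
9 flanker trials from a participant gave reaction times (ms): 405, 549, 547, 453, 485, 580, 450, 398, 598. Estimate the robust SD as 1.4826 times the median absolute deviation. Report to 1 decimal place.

94.9 ms

Sorted: 398, 405, 450, 453, 485, 547, 549, 580, 598 → median = 485
|x − 485| sorted: 0, 32, 35, 62, 64, 80, 87, 95, 113 → MAD = 64
Robust SD ≈ 1.4826 × 64 = 94.886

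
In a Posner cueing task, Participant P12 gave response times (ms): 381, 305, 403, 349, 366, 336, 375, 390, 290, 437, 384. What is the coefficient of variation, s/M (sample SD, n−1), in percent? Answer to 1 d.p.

11.7%

n = 11, Σ = 4016, M = 365.0909
Σ(x−M)² = 18292.909; s = √(18292.909/10) = 42.7702
CV = 42.7702 / 365.0909 = 0.11715 = 11.715%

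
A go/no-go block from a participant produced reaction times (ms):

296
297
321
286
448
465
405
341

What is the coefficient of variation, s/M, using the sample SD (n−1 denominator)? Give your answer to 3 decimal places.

n = 8, Σ = 2859, M = 357.3750
Σ(x−M)² = 36161.875; s = √(36161.875/7) = 71.8748
CV = 71.8748 / 357.3750 = 0.20112

0.201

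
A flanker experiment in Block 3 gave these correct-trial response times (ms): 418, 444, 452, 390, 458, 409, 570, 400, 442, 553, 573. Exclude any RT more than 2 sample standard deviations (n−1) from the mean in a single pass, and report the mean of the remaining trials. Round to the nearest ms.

464 ms

n = 11, ΣRT = 5109, M = 464.455
Σ(x−M)² = 46812.73; s = √(46812.73/10) = 68.420
Cutoffs: 464.455 ± 2·68.420 → [327.6, 601.3]
No RTs fall outside the cutoffs; all 11 retained. Mean = 5109/11 = 464.455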